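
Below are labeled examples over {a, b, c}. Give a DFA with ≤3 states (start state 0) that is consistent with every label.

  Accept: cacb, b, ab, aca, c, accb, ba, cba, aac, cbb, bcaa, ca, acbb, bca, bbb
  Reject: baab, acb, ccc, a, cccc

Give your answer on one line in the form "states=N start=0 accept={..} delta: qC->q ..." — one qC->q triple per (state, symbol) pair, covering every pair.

states=3 start=0 accept={1} delta: 0a->0 0b->1 0c->1 1a->1 1b->2 1c->2 2a->1 2b->1 2c->2

Fold the examples into a partial DFA from state 0: repeatedly fix the first undefined (state, symbol) met by the shortest-then-alphabetical prefix, trying targets in increasing order and rejecting any under which an Accept and a Reject string meet in one state with the same remainder; add a state when all current targets are rejected. Accepting states are where Accept strings end.
a: 0a undefined. 0a->0: ok.
b: 0b undefined. 0b->0: no, b/baab meet in 0. Open state 1: 0b->1.
c: 0c undefined. 0c->0: no, cacb/acb meet in 1. 0c->1: ok.
ba: 1a undefined. 1a->0: no, cacb/acb meet in 1 with "b" left. 1a->1: ok.
bb: 1b undefined. 1b->0: no, cba/baab meet in 0. 1b->1: no, b/baab meet in 1. Open state 2: 1b->2.
bc: 1c undefined. 1c->0: no, cacb/ccc meet in 1. 1c->1: no, cacb/baab meet in 2. 1c->2: ok.
bbb: 2b undefined. 2b->0: no, cacb/a meet in 0. 2b->1: ok.
bca: 2a undefined. 2a->0: no, cba/a meet in 0. 2a->1: ok.
ccc: 2c undefined. 2c->0: no, cacb/cccc meet in 1. 2c->1: no, cacb/ccc meet in 1. 2c->2: ok.
All examples now run through 3 states with every (state, symbol) defined. Accept strings end in {1}, Reject strings end in {0,2}; accept={1}.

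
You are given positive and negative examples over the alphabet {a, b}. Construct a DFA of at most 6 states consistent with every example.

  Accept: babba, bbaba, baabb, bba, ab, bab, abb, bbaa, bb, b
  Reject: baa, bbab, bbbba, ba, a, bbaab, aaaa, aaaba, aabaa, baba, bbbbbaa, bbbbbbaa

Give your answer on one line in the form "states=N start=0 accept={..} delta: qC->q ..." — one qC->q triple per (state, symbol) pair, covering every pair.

states=5 start=0 accept={1,2} delta: 0a->0 0b->1 1a->0 1b->2 2a->2 2b->3 3a->1 3b->4 4a->0 4b->0

State merging on the prefix tree: take the shortest (then alphabetical) example prefix whose next move is undefined and point that move at state 0, else 1, else 2, ...; a target is out if some Accept/Reject pair would then sit in one state with the same input left (inseparable). If every existing state is out, open a new one.
a: 0a undefined. 0a->0: ok.
b: 0b undefined. 0b->0: no, babba/baa meet in 0. Open state 1: 0b->1.
ba: 1a undefined. 1a->0: ok.
bb: 1b undefined. 1b->0: no, babba/baa meet in 0. 1b->1: no, babba/baa meet in 0. Open state 2: 1b->2.
bba: 2a undefined. 2a->0: no, babba/baa meet in 0. 2a->1: no, babba/bbaab meet in 1. 2a->2: ok.
bbb: 2b undefined. 2b->0: no, babba/bbbbbaa meet in 2. 2b->1: no, babba/bbbba meet in 2. 2b->2: no, babba/bbab meet in 2. Open state 3: 2b->3.
bbbb: 3b undefined. 3b->0: no, babba/bbbbbbaa meet in 2. 3b->1: no, babba/bbbbbaa meet in 2. 3b->2: no, babba/bbbba meet in 2. 3b->3: no, bbaba/bbbba meet in 3 with "a" left. Open state 4: 3b->4.
bbaba: 3a undefined. 3a->0: no, bbaba/baa meet in 0. 3a->1: ok.
bbbba: 4a undefined. 4a->0: ok.
bbbbb: 4b undefined. 4b->0: ok.
All examples now run through 5 states with every (state, symbol) defined. Accept strings end in {1,2}, Reject strings end in {0,3}; accept={1,2}.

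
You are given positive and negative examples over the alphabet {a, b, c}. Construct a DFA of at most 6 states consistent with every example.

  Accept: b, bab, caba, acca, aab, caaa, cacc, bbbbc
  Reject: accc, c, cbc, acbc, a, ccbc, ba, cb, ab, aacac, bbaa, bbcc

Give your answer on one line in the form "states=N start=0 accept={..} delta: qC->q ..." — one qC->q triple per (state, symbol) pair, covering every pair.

states=5 start=0 accept={2,4} delta: 0a->1 0b->2 0c->1 1a->2 1b->0 1c->0 2a->3 2b->4 2c->3 3a->2 3b->2 3c->2 4a->2 4b->2 4c->2

Fold the examples into a partial DFA from state 0: repeatedly fix the first undefined (state, symbol) met by the shortest-then-alphabetical prefix, trying targets in increasing order and rejecting any under which an Accept and a Reject string meet in one state with the same remainder; add a state when all current targets are rejected. Accepting states are where Accept strings end.
a: 0a undefined. 0a->0: no, b/ab meet in 0 with "b" left. Open state 1: 0a->1.
b: 0b undefined. 0b->0: no, bab/ab meet in 1 with "b" left. 0b->1: no, b/a meet in 1. Open state 2: 0b->2.
c: 0c undefined. 0c->0: no, b/cb meet in 2. 0c->1: ok.
aa: 1a undefined. 1a->0: no, caba/ba meet in 2 with "a" left. 1a->1: no, aab/cb meet in 1 with "b" left. 1a->2: ok.
ab: 1b undefined. 1b->0: ok.
ac: 1c undefined. 1c->0: ok.
ba: 2a undefined. 2a->0: no, caaa/c meet in 1. 2a->1: no, bab/accc meet in 0. 2a->2: no, b/ba meet in 2. Open state 3: 2a->3.
bb: 2b undefined. 2b->0: no, b/bbaa meet in 2. 2b->1: no, aab/c meet in 1. 2b->2: no, caba/ba meet in 3. 2b->3: no, aab/ba meet in 3. Open state 4: 2b->4.
aac: 2c undefined. 2c->0: no, cacc/c meet in 1. 2c->1: no, cacc/accc meet in 0. 2c->2: no, b/acbc meet in 2. 2c->3: ok.
bab: 3b undefined. 3b->0: no, bab/accc meet in 0. 3b->1: no, bab/c meet in 1. 3b->2: ok.
bba: 4a undefined. 4a->0: no, caba/accc meet in 0. 4a->1: no, b/bbaa meet in 2. 4a->2: ok.
bbb: 4b undefined. 4b->0: no, bbbbc/acbc meet in 3. 4b->1: no, bbbbc/c meet in 1. 4b->2: ok.
bbc: 4c undefined. 4c->0: no, bbbbc/accc meet in 0. 4c->1: no, bbbbc/c meet in 1. 4c->2: ok.
aaca: 3a undefined. 3a->0: no, caaa/accc meet in 0. 3a->1: no, caaa/c meet in 1. 3a->2: ok.
cacc: 3c undefined. 3c->0: no, cacc/accc meet in 0. 3c->1: no, cacc/c meet in 1. 3c->2: ok.
All examples now run through 5 states with every (state, symbol) defined. Accept strings end in {2,4}, Reject strings end in {0,1,3}; accept={2,4}.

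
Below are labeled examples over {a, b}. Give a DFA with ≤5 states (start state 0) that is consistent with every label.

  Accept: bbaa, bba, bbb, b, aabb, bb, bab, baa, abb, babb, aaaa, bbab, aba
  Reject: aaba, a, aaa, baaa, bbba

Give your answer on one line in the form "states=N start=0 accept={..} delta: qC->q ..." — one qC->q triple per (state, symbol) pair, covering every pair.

State merging on the prefix tree: take the shortest (then alphabetical) example prefix whose next move is undefined and point that move at state 0, else 1, else 2, ...; a target is out if some Accept/Reject pair would then sit in one state with the same input left (inseparable). If every existing state is out, open a new one.
a: 0a undefined. 0a->0: no, aaaa/a meet in 0. Open state 1: 0a->1.
b: 0b undefined. 0b->0: no, bba/a meet in 1. 0b->1: no, b/a meet in 1. Open state 2: 0b->2.
aa: 1a undefined. 1a->0: ok.
ab: 1b undefined. 1b->0: no, aba/a meet in 1. 1b->1: no, abb/a meet in 1. 1b->2: no, aba/aaba meet in 2 with "a" left. Open state 3: 1b->3.
ba: 2a undefined. 2a->0: no, baa/a meet in 1. 2a->1: ok.
bb: 2b undefined. 2b->0: no, bba/aaba meet in 1. 2b->1: no, bbaa/aaba meet in 1. 2b->2: no, bba/aaba meet in 1. 2b->3: ok.
aba: 3a undefined. 3a->0: no, bbaa/aaba meet in 1. 3a->1: no, bba/aaba meet in 1. 3a->2: no, bbaa/aaba meet in 1. 3a->3: ok.
abb: 3b undefined. 3b->0: ok.
All examples now run through 4 states with every (state, symbol) defined. Accept strings end in {0,2,3}, Reject strings end in {1}; accept={0,2,3}.

states=4 start=0 accept={0,2,3} delta: 0a->1 0b->2 1a->0 1b->3 2a->1 2b->3 3a->3 3b->0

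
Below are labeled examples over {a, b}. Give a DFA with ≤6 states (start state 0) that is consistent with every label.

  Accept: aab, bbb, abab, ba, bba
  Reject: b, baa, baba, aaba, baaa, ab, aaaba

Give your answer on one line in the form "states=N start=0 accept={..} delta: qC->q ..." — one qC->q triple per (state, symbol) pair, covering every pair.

State merging on the prefix tree: take the shortest (then alphabetical) example prefix whose next move is undefined and point that move at state 0, else 1, else 2, ...; a target is out if some Accept/Reject pair would then sit in one state with the same input left (inseparable). If every existing state is out, open a new one.
a: 0a undefined. 0a->0: no, aab/b meet in 0 with "b" left. Open state 1: 0a->1.
b: 0b undefined. 0b->0: no, bbb/b meet in 0. 0b->1: ok.
aa: 1a undefined. 1a->0: no, aab/b meet in 1. 1a->1: no, aab/ab meet in 1 with "b" left. Open state 2: 1a->2.
ab: 1b undefined. 1b->0: no, bbb/b meet in 1. 1b->1: no, bbb/b meet in 1. 1b->2: no, ba/ab meet in 2. Open state 3: 1b->3.
aaa: 2a undefined. 2a->0: no, ba/aaaba meet in 2. 2a->1: no, ba/baaa meet in 2. 2a->2: no, ba/baa meet in 2. 2a->3: no, bba/baaa meet in 3 with "a" left. Open state 4: 2a->4.
aab: 2b undefined. 2b->0: ok.
aba: 3a undefined. 3a->0: no, abab/b meet in 1. 3a->1: no, abab/ab meet in 3. 3a->2: ok.
bbb: 3b undefined. 3b->0: ok.
aaab: 4b undefined. 4b->0: ok.
baaa: 4a undefined. 4a->0: no, aab/baaa meet in 0. 4a->1: ok.
All examples now run through 5 states with every (state, symbol) defined. Accept strings end in {0,2}, Reject strings end in {1,3,4}; accept={0,2}.

states=5 start=0 accept={0,2} delta: 0a->1 0b->1 1a->2 1b->3 2a->4 2b->0 3a->2 3b->0 4a->1 4b->0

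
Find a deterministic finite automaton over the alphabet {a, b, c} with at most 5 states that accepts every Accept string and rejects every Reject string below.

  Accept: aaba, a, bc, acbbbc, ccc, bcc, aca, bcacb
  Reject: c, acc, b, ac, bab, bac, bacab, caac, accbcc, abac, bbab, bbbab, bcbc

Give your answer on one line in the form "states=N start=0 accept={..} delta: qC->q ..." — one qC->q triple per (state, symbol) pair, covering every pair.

State merging on the prefix tree: take the shortest (then alphabetical) example prefix whose next move is undefined and point that move at state 0, else 1, else 2, ...; a target is out if some Accept/Reject pair would then sit in one state with the same input left (inseparable). If every existing state is out, open a new one.
a: 0a undefined. 0a->0: ok.
b: 0b undefined. 0b->0: no, aaba/b meet in 0. Open state 1: 0b->1.
c: 0c undefined. 0c->0: no, a/c meet in 0. 0c->1: no, bc/acc meet in 1 with "c" left. Open state 2: 0c->2.
ba: 1a undefined. 1a->0: ok.
bb: 1b undefined. 1b->0: ok.
bc: 1c undefined. 1c->0: no, aaba/bcbc meet in 0. 1c->1: no, bc/b meet in 1. 1c->2: no, bc/c meet in 2. Open state 3: 1c->3.
ca: 2a undefined. 2a->0: ok.
cc: 2c undefined. 2c->0: no, aaba/acc meet in 0. 2c->1: ok.
acb: 2b undefined. 2b->0: no, acbbbc/c meet in 2. 2b->1: ok.
bca: 3a undefined. 3a->0: no, bcacb/acc meet in 1. 3a->1: ok.
bcb: 3b undefined. 3b->0: ok.
bcc: 3c undefined. 3c->0: ok.
All examples now run through 4 states with every (state, symbol) defined. Accept strings end in {0,3}, Reject strings end in {1,2}; accept={0,3}.

states=4 start=0 accept={0,3} delta: 0a->0 0b->1 0c->2 1a->0 1b->0 1c->3 2a->0 2b->1 2c->1 3a->1 3b->0 3c->0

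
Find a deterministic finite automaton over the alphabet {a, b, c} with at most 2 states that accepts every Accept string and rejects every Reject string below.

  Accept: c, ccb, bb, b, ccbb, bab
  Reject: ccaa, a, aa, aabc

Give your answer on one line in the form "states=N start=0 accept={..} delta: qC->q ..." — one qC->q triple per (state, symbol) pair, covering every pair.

states=2 start=0 accept={1} delta: 0a->0 0b->1 0c->1 1a->0 1b->1 1c->0

State merging on the prefix tree: take the shortest (then alphabetical) example prefix whose next move is undefined and point that move at state 0, else 1, else 2, ...; a target is out if some Accept/Reject pair would then sit in one state with the same input left (inseparable). If every existing state is out, open a new one.
a: 0a undefined. 0a->0: ok.
b: 0b undefined. 0b->0: no, c/aabc meet in 0 with "c" left. Open state 1: 0b->1.
c: 0c undefined. 0c->0: no, c/ccaa meet in 0. 0c->1: ok.
ba: 1a undefined. 1a->0: ok.
bb: 1b undefined. 1b->0: no, bb/a meet in 0. 1b->1: ok.
cc: 1c undefined. 1c->0: ok.
All examples now run through 2 states with every (state, symbol) defined. Accept strings end in {1}, Reject strings end in {0}; accept={1}.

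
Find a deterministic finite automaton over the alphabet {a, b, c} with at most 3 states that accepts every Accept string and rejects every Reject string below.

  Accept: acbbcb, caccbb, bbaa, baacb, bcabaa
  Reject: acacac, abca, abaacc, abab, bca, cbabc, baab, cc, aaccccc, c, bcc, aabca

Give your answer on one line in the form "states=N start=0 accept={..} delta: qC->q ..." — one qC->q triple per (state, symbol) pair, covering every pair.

Fold the examples into a partial DFA from state 0: repeatedly fix the first undefined (state, symbol) met by the shortest-then-alphabetical prefix, trying targets in increasing order and rejecting any under which an Accept and a Reject string meet in one state with the same remainder; add a state when all current targets are rejected. Accepting states are where Accept strings end.
a: 0a undefined. 0a->0: ok.
b: 0b undefined. 0b->0: no, bbaa/abab meet in 0. Open state 1: 0b->1.
c: 0c undefined. 0c->0: ok.
ba: 1a undefined. 1a->0: no, baacb/abab meet in 1. 1a->1: no, caccbb/abab meet in 1 with "b" left. Open state 2: 1a->2.
bb: 1b undefined. 1b->0: no, caccbb/acacac meet in 0. 1b->1: ok.
bc: 1c undefined. 1c->0: ok.
baa: 2a undefined. 2a->0: no, acbbcb/baab meet in 1. 2a->1: no, acbbcb/baab meet in 1. 2a->2: ok.
abab: 2b undefined. 2b->0: ok.
baac: 2c undefined. 2c->0: ok.
All examples now run through 3 states with every (state, symbol) defined. Accept strings end in {1,2}, Reject strings end in {0}; accept={1,2}.

states=3 start=0 accept={1,2} delta: 0a->0 0b->1 0c->0 1a->2 1b->1 1c->0 2a->2 2b->0 2c->0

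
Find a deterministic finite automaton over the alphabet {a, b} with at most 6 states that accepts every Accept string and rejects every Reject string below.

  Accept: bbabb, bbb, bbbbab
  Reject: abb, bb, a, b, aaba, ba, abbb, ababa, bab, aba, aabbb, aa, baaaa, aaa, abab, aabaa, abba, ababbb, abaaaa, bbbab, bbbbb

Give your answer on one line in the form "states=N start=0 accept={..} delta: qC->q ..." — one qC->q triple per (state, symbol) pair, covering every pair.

states=6 start=0 accept={4} delta: 0a->1 0b->2 1a->1 1b->0 2a->0 2b->3 3a->2 3b->4 4a->0 4b->5 5a->3 5b->0

State merging on the prefix tree: take the shortest (then alphabetical) example prefix whose next move is undefined and point that move at state 0, else 1, else 2, ...; a target is out if some Accept/Reject pair would then sit in one state with the same input left (inseparable). If every existing state is out, open a new one.
a: 0a undefined. 0a->0: no, bbb/abbb meet in 0 with "bbb" left. Open state 1: 0a->1.
b: 0b undefined. 0b->0: no, bbabb/abb meet in 1 with "bb" left. 0b->1: no, bbb/abb meet in 1 with "bb" left. Open state 2: 0b->2.
aa: 1a undefined. 1a->0: no, bbb/aabbb meet in 2 with "bb" left. 1a->1: ok.
ab: 1b undefined. 1b->0: ok.
ba: 2a undefined. 2a->0: ok.
bb: 2b undefined. 2b->0: no, bbabb/abb meet in 2. 2b->1: no, bbabb/abb meet in 2. 2b->2: no, bbabb/abb meet in 2. Open state 3: 2b->3.
bba: 3a undefined. 3a->0: no, bbabb/bb meet in 3. 3a->1: no, bbabb/abb meet in 2. 3a->2: ok.
bbb: 3b undefined. 3b->0: no, bbabb/ba meet in 0. 3b->1: no, bbabb/a meet in 1. 3b->2: no, bbabb/abb meet in 2. 3b->3: no, bbabb/bb meet in 3. Open state 4: 3b->4.
bbba: 4a undefined. 4a->0: ok.
bbbb: 4b undefined. 4b->0: no, bbbbab/ba meet in 0. 4b->1: no, bbbbab/ba meet in 0. 4b->2: no, bbbbab/abb meet in 2. 4b->3: no, bbabb/bbbbb meet in 4. 4b->4: no, bbabb/bbbbb meet in 4. Open state 5: 4b->5.
bbbba: 5a undefined. 5a->0: no, bbbbab/abb meet in 2. 5a->1: no, bbbbab/ba meet in 0. 5a->2: no, bbbbab/bb meet in 3. 5a->3: ok.
bbbbb: 5b undefined. 5b->0: ok.
All examples now run through 6 states with every (state, symbol) defined. Accept strings end in {4}, Reject strings end in {0,1,2,3}; accept={4}.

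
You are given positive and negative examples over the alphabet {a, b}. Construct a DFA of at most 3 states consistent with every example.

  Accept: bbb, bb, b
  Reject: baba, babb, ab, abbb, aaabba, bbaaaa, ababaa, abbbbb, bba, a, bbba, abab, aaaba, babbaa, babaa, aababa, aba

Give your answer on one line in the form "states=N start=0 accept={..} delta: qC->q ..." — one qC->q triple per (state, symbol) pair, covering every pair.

Fold the examples into a partial DFA from state 0: repeatedly fix the first undefined (state, symbol) met by the shortest-then-alphabetical prefix, trying targets in increasing order and rejecting any under which an Accept and a Reject string meet in one state with the same remainder; add a state when all current targets are rejected. Accepting states are where Accept strings end.
a: 0a undefined. 0a->0: no, bbb/abbb meet in 0 with "bbb" left. Open state 1: 0a->1.
b: 0b undefined. 0b->0: ok.
aa: 1a undefined. 1a->0: no, bbb/bbaaaa meet in 0. 1a->1: ok.
ab: 1b undefined. 1b->0: no, bbb/babb meet in 0. 1b->1: ok.
All examples now run through 2 states with every (state, symbol) defined. Accept strings end in {0}, Reject strings end in {1}; accept={0}.

states=2 start=0 accept={0} delta: 0a->1 0b->0 1a->1 1b->1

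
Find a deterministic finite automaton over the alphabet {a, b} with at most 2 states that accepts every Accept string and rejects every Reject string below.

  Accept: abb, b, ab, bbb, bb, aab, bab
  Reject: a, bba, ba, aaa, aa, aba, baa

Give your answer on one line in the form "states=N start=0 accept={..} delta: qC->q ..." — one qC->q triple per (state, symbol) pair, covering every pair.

states=2 start=0 accept={1} delta: 0a->0 0b->1 1a->0 1b->1

Grow the machine one transition at a time. Run the examples from 0; the earliest place one falls off (shortest prefix, ties alphabetical) gets sent to the lowest-numbered state that keeps every Accept/Reject pair distinguishable — a pair clashes when both reach the same state with identical unread suffix — and to a fresh state only if none does.
a: 0a undefined. 0a->0: ok.
b: 0b undefined. 0b->0: no, abb/a meet in 0. Open state 1: 0b->1.
ba: 1a undefined. 1a->0: ok.
bb: 1b undefined. 1b->0: no, abb/a meet in 0. 1b->1: ok.
All examples now run through 2 states with every (state, symbol) defined. Accept strings end in {1}, Reject strings end in {0}; accept={1}.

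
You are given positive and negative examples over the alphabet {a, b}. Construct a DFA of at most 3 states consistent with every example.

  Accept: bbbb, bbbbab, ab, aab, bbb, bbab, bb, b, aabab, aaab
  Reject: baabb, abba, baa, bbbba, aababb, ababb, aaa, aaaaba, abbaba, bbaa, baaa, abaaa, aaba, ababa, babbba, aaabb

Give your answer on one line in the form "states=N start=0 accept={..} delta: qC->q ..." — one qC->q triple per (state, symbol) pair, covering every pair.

Fold the examples into a partial DFA from state 0: repeatedly fix the first undefined (state, symbol) met by the shortest-then-alphabetical prefix, trying targets in increasing order and rejecting any under which an Accept and a Reject string meet in one state with the same remainder; add a state when all current targets are rejected. Accepting states are where Accept strings end.
a: 0a undefined. 0a->0: no, bb/aaabb meet in 0 with "bb" left. Open state 1: 0a->1.
b: 0b undefined. 0b->0: ok.
aa: 1a undefined. 1a->0: no, bbbb/baabb meet in 0. 1a->1: ok.
ab: 1b undefined. 1b->0: no, bbbb/baabb meet in 0. 1b->1: no, bbbbab/baabb meet in 1. Open state 2: 1b->2.
aba: 2a undefined. 2a->0: no, bbbb/aababb meet in 0. 2a->1: ok.
abb: 2b undefined. 2b->0: no, bbbb/baabb meet in 0. 2b->1: ok.
All examples now run through 3 states with every (state, symbol) defined. Accept strings end in {0,2}, Reject strings end in {1}; accept={0,2}.

states=3 start=0 accept={0,2} delta: 0a->1 0b->0 1a->1 1b->2 2a->1 2b->1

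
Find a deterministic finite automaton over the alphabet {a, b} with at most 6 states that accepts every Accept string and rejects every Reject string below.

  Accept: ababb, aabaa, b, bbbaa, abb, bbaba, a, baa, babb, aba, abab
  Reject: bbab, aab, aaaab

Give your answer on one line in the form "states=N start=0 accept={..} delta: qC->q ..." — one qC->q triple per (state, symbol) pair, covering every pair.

states=3 start=0 accept={0,1} delta: 0a->1 0b->0 1a->1 1b->2 2a->0 2b->0

State merging on the prefix tree: take the shortest (then alphabetical) example prefix whose next move is undefined and point that move at state 0, else 1, else 2, ...; a target is out if some Accept/Reject pair would then sit in one state with the same input left (inseparable). If every existing state is out, open a new one.
a: 0a undefined. 0a->0: no, b/aab meet in 0 with "b" left. Open state 1: 0a->1.
b: 0b undefined. 0b->0: ok.
aa: 1a undefined. 1a->0: no, aabaa/aab meet in 0. 1a->1: ok.
ab: 1b undefined. 1b->0: no, ababb/bbab meet in 0. 1b->1: no, ababb/bbab meet in 1. Open state 2: 1b->2.
aba: 2a undefined. 2a->0: ok.
abb: 2b undefined. 2b->0: ok.
All examples now run through 3 states with every (state, symbol) defined. Accept strings end in {0,1}, Reject strings end in {2}; accept={0,1}.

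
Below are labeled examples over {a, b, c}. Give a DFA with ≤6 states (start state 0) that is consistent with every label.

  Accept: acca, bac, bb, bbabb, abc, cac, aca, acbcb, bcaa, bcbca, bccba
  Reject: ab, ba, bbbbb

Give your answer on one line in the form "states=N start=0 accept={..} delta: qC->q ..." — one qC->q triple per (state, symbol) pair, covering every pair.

Grow the machine one transition at a time. Run the examples from 0; the earliest place one falls off (shortest prefix, ties alphabetical) gets sent to the lowest-numbered state that keeps every Accept/Reject pair distinguishable — a pair clashes when both reach the same state with identical unread suffix — and to a fresh state only if none does.
a: 0a undefined. 0a->0: ok.
b: 0b undefined. 0b->0: no, bb/ab meet in 0. Open state 1: 0b->1.
c: 0c undefined. 0c->0: ok.
ba: 1a undefined. 1a->0: no, acca/ba meet in 0. 1a->1: ok.
bb: 1b undefined. 1b->0: ok.
bc: 1c undefined. 1c->0: no, acbcb/ab meet in 1. 1c->1: no, bac/ab meet in 1. Open state 2: 1c->2.
bca: 2a undefined. 2a->0: ok.
bcb: 2b undefined. 2b->0: ok.
bcc: 2c undefined. 2c->0: no, bccba/ab meet in 1. 2c->1: ok.
All examples now run through 3 states with every (state, symbol) defined. Accept strings end in {0,2}, Reject strings end in {1}; accept={0,2}.

states=3 start=0 accept={0,2} delta: 0a->0 0b->1 0c->0 1a->1 1b->0 1c->2 2a->0 2b->0 2c->1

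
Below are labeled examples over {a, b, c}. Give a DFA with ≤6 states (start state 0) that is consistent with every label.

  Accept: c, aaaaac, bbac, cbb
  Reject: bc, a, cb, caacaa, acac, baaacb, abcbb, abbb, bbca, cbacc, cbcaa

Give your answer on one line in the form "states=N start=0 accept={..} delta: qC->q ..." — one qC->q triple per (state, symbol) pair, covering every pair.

states=4 start=0 accept={2} delta: 0a->0 0b->1 0c->2 1a->0 1b->0 1c->0 2a->1 2b->3 2c->0 3a->0 3b->2 3c->0

Grow the machine one transition at a time. Run the examples from 0; the earliest place one falls off (shortest prefix, ties alphabetical) gets sent to the lowest-numbered state that keeps every Accept/Reject pair distinguishable — a pair clashes when both reach the same state with identical unread suffix — and to a fresh state only if none does.
a: 0a undefined. 0a->0: ok.
b: 0b undefined. 0b->0: no, c/bc meet in 0 with "c" left. Open state 1: 0b->1.
c: 0c undefined. 0c->0: no, c/a meet in 0. 0c->1: no, cbb/abbb meet in 1 with "bb" left. Open state 2: 0c->2.
ba: 1a undefined. 1a->0: ok.
bb: 1b undefined. 1b->0: ok.
bc: 1c undefined. 1c->0: ok.
ca: 2a undefined. 2a->0: no, c/acac meet in 2. 2a->1: ok.
cb: 2b undefined. 2b->0: no, cbb/abbb meet in 1. 2b->1: no, cbb/bc meet in 0. 2b->2: no, c/cb meet in 2. Open state 3: 2b->3.
cba: 3a undefined. 3a->0: ok.
cbb: 3b undefined. 3b->0: no, cbb/bc meet in 0. 3b->1: no, cbb/abbb meet in 1. 3b->2: ok.
cbc: 3c undefined. 3c->0: ok.
cbacc: 2c undefined. 2c->0: ok.
All examples now run through 4 states with every (state, symbol) defined. Accept strings end in {2}, Reject strings end in {0,1,3}; accept={2}.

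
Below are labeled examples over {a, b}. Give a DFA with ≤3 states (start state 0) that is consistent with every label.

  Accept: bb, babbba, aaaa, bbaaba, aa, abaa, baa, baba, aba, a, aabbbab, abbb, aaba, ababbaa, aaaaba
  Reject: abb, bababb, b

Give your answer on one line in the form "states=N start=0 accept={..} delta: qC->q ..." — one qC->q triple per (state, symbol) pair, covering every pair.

Grow the machine one transition at a time. Run the examples from 0; the earliest place one falls off (shortest prefix, ties alphabetical) gets sent to the lowest-numbered state that keeps every Accept/Reject pair distinguishable — a pair clashes when both reach the same state with identical unread suffix — and to a fresh state only if none does.
a: 0a undefined. 0a->0: no, bb/abb meet in 0 with "bb" left. Open state 1: 0a->1.
b: 0b undefined. 0b->0: no, bb/b meet in 0. 0b->1: no, a/b meet in 1. Open state 2: 0b->2.
aa: 1a undefined. 1a->0: ok.
ab: 1b undefined. 1b->0: ok.
ba: 2a undefined. 2a->0: no, bb/bababb meet in 2 with "b" left. 2a->1: ok.
bb: 2b undefined. 2b->0: ok.
All examples now run through 3 states with every (state, symbol) defined. Accept strings end in {0,1}, Reject strings end in {2}; accept={0,1}.

states=3 start=0 accept={0,1} delta: 0a->1 0b->2 1a->0 1b->0 2a->1 2b->0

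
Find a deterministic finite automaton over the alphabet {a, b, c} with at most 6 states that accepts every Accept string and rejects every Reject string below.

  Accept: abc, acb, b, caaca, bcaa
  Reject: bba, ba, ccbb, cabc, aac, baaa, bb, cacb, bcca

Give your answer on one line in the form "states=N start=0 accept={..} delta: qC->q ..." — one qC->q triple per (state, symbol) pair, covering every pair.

Grow the machine one transition at a time. Run the examples from 0; the earliest place one falls off (shortest prefix, ties alphabetical) gets sent to the lowest-numbered state that keeps every Accept/Reject pair distinguishable — a pair clashes when both reach the same state with identical unread suffix — and to a fresh state only if none does.
a: 0a undefined. 0a->0: ok.
b: 0b undefined. 0b->0: no, abc/aac meet in 0 with "c" left. Open state 1: 0b->1.
c: 0c undefined. 0c->0: no, abc/cabc meet in 1 with "c" left. 0c->1: no, acb/bb meet in 1 with "b" left. Open state 2: 0c->2.
ba: 1a undefined. 1a->0: ok.
bb: 1b undefined. 1b->0: ok.
bc: 1c undefined. 1c->0: no, abc/bba meet in 0. 1c->1: no, bcaa/bba meet in 0. 1c->2: no, abc/aac meet in 2. Open state 3: 1c->3.
ca: 2a undefined. 2a->0: no, abc/cabc meet in 3. 2a->1: ok.
cc: 2c undefined. 2c->0: ok.
acb: 2b undefined. 2b->0: no, acb/bba meet in 0. 2b->1: ok.
bca: 3a undefined. 3a->0: no, bcaa/bba meet in 0. 3a->1: no, bcaa/bba meet in 0. 3a->2: ok.
bcc: 3c undefined. 3c->0: ok.
cacb: 3b undefined. 3b->0: ok.
All examples now run through 4 states with every (state, symbol) defined. Accept strings end in {1,3}, Reject strings end in {0,2}; accept={1,3}.

states=4 start=0 accept={1,3} delta: 0a->0 0b->1 0c->2 1a->0 1b->0 1c->3 2a->1 2b->1 2c->0 3a->2 3b->0 3c->0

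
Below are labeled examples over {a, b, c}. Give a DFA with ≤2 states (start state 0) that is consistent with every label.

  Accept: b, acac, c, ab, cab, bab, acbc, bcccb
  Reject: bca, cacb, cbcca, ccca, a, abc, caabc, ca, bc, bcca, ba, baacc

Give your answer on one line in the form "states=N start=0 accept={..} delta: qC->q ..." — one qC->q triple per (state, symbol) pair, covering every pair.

Grow the machine one transition at a time. Run the examples from 0; the earliest place one falls off (shortest prefix, ties alphabetical) gets sent to the lowest-numbered state that keeps every Accept/Reject pair distinguishable — a pair clashes when both reach the same state with identical unread suffix — and to a fresh state only if none does.
a: 0a undefined. 0a->0: ok.
b: 0b undefined. 0b->0: no, b/a meet in 0. Open state 1: 0b->1.
c: 0c undefined. 0c->0: no, b/cacb meet in 1. 0c->1: ok.
ba: 1a undefined. 1a->0: ok.
bc: 1c undefined. 1c->0: ok.
cb: 1b undefined. 1b->0: ok.
All examples now run through 2 states with every (state, symbol) defined. Accept strings end in {1}, Reject strings end in {0}; accept={1}.

states=2 start=0 accept={1} delta: 0a->0 0b->1 0c->1 1a->0 1b->0 1c->0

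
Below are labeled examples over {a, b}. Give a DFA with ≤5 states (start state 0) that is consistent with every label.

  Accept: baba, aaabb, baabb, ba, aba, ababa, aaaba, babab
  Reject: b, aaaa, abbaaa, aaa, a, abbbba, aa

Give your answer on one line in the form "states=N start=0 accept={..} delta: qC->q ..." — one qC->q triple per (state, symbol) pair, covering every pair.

states=4 start=0 accept={2,3} delta: 0a->0 0b->1 1a->2 1b->2 2a->0 2b->3 3a->2 3b->0

State merging on the prefix tree: take the shortest (then alphabetical) example prefix whose next move is undefined and point that move at state 0, else 1, else 2, ...; a target is out if some Accept/Reject pair would then sit in one state with the same input left (inseparable). If every existing state is out, open a new one.
a: 0a undefined. 0a->0: ok.
b: 0b undefined. 0b->0: no, baba/b meet in 0. Open state 1: 0b->1.
ba: 1a undefined. 1a->0: no, baba/aaaa meet in 0. 1a->1: no, ba/b meet in 1. Open state 2: 1a->2.
abb: 1b undefined. 1b->0: no, aaabb/aaaa meet in 0. 1b->1: no, aaabb/b meet in 1. 1b->2: ok.
baa: 2a undefined. 2a->0: ok.
bab: 2b undefined. 2b->0: no, baba/aaaa meet in 0. 2b->1: no, babab/b meet in 1. 2b->2: no, baba/aaaa meet in 0. Open state 3: 2b->3.
baba: 3a undefined. 3a->0: no, baba/aaaa meet in 0. 3a->1: no, baba/b meet in 1. 3a->2: ok.
abbbb: 3b undefined. 3b->0: ok.
All examples now run through 4 states with every (state, symbol) defined. Accept strings end in {2,3}, Reject strings end in {0,1}; accept={2,3}.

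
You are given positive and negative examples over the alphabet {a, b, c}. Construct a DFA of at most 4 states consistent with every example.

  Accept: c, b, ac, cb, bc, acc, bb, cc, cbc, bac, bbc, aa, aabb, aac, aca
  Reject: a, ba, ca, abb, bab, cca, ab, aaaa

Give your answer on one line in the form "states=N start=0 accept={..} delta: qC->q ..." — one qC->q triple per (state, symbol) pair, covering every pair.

states=3 start=0 accept={0,2} delta: 0a->1 0b->0 0c->0 1a->2 1b->1 1c->2 2a->0 2b->0 2c->0

Fold the examples into a partial DFA from state 0: repeatedly fix the first undefined (state, symbol) met by the shortest-then-alphabetical prefix, trying targets in increasing order and rejecting any under which an Accept and a Reject string meet in one state with the same remainder; add a state when all current targets are rejected. Accepting states are where Accept strings end.
a: 0a undefined. 0a->0: no, b/ab meet in 0 with "b" left. Open state 1: 0a->1.
b: 0b undefined. 0b->0: ok.
c: 0c undefined. 0c->0: ok.
aa: 1a undefined. 1a->0: no, c/aaaa meet in 0. 1a->1: no, aa/a meet in 1. Open state 2: 1a->2.
ab: 1b undefined. 1b->0: no, c/abb meet in 0. 1b->1: ok.
ac: 1c undefined. 1c->0: no, aca/a meet in 1. 1c->1: no, ac/a meet in 1. 1c->2: ok.
aaa: 2a undefined. 2a->0: ok.
aab: 2b undefined. 2b->0: ok.
aac: 2c undefined. 2c->0: ok.
All examples now run through 3 states with every (state, symbol) defined. Accept strings end in {0,2}, Reject strings end in {1}; accept={0,2}.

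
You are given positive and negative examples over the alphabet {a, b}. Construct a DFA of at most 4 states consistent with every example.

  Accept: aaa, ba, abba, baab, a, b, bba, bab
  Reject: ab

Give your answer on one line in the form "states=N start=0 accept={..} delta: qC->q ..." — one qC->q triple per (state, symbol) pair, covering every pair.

states=3 start=0 accept={1,2} delta: 0a->1 0b->1 1a->2 1b->0 2a->2 2b->1

Fold the examples into a partial DFA from state 0: repeatedly fix the first undefined (state, symbol) met by the shortest-then-alphabetical prefix, trying targets in increasing order and rejecting any under which an Accept and a Reject string meet in one state with the same remainder; add a state when all current targets are rejected. Accepting states are where Accept strings end.
a: 0a undefined. 0a->0: no, b/ab meet in 0 with "b" left. Open state 1: 0a->1.
b: 0b undefined. 0b->0: no, bab/ab meet in 1 with "b" left. 0b->1: ok.
aa: 1a undefined. 1a->0: no, baab/ab meet in 1 with "b" left. 1a->1: no, baab/ab meet in 1 with "b" left. Open state 2: 1a->2.
ab: 1b undefined. 1b->0: ok.
aaa: 2a undefined. 2a->0: no, aaa/ab meet in 0. 2a->1: no, baab/ab meet in 0. 2a->2: ok.
bab: 2b undefined. 2b->0: no, baab/ab meet in 0. 2b->1: ok.
All examples now run through 3 states with every (state, symbol) defined. Accept strings end in {1,2}, Reject strings end in {0}; accept={1,2}.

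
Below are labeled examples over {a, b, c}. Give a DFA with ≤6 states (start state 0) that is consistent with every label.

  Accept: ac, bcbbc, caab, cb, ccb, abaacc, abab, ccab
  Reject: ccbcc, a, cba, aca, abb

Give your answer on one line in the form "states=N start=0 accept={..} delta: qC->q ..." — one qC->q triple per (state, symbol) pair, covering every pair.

Grow the machine one transition at a time. Run the examples from 0; the earliest place one falls off (shortest prefix, ties alphabetical) gets sent to the lowest-numbered state that keeps every Accept/Reject pair distinguishable — a pair clashes when both reach the same state with identical unread suffix — and to a fresh state only if none does.
a: 0a undefined. 0a->0: ok.
b: 0b undefined. 0b->0: no, abab/a meet in 0. Open state 1: 0b->1.
c: 0c undefined. 0c->0: no, ac/a meet in 0. 0c->1: no, cb/abb meet in 1 with "b" left. Open state 2: 0c->2.
bc: 1c undefined. 1c->0: ok.
ca: 2a undefined. 2a->0: ok.
cb: 2b undefined. 2b->0: no, cb/a meet in 0. 2b->1: ok.
cc: 2c undefined. 2c->0: no, ac/ccbcc meet in 2. 2c->1: no, ccb/abb meet in 1 with "b" left. 2c->2: no, ac/ccbcc meet in 2. Open state 3: 2c->3.
aba: 1a undefined. 1a->0: ok.
abb: 1b undefined. 1b->0: ok.
cca: 3a undefined. 3a->0: ok.
ccb: 3b undefined. 3b->0: no, ccb/a meet in 0. 3b->1: no, ac/ccbcc meet in 2. 3b->2: ok.
ccbcc: 3c undefined. 3c->0: ok.
All examples now run through 4 states with every (state, symbol) defined. Accept strings end in {1,2,3}, Reject strings end in {0}; accept={1,2,3}.

states=4 start=0 accept={1,2,3} delta: 0a->0 0b->1 0c->2 1a->0 1b->0 1c->0 2a->0 2b->1 2c->3 3a->0 3b->2 3c->0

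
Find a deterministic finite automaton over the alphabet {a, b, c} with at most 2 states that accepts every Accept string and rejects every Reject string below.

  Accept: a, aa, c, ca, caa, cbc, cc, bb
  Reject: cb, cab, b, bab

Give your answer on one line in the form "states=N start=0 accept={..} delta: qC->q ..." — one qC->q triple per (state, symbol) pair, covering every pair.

Grow the machine one transition at a time. Run the examples from 0; the earliest place one falls off (shortest prefix, ties alphabetical) gets sent to the lowest-numbered state that keeps every Accept/Reject pair distinguishable — a pair clashes when both reach the same state with identical unread suffix — and to a fresh state only if none does.
a: 0a undefined. 0a->0: ok.
b: 0b undefined. 0b->0: no, a/b meet in 0. Open state 1: 0b->1.
c: 0c undefined. 0c->0: ok.
ba: 1a undefined. 1a->0: ok.
bb: 1b undefined. 1b->0: ok.
cbc: 1c undefined. 1c->0: ok.
All examples now run through 2 states with every (state, symbol) defined. Accept strings end in {0}, Reject strings end in {1}; accept={0}.

states=2 start=0 accept={0} delta: 0a->0 0b->1 0c->0 1a->0 1b->0 1c->0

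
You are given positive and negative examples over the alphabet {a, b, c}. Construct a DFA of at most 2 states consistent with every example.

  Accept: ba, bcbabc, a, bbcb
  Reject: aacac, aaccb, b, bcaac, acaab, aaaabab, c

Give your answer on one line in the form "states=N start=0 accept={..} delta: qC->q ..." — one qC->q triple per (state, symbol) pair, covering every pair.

states=2 start=0 accept={0} delta: 0a->0 0b->1 0c->1 1a->0 1b->0 1c->0

Fold the examples into a partial DFA from state 0: repeatedly fix the first undefined (state, symbol) met by the shortest-then-alphabetical prefix, trying targets in increasing order and rejecting any under which an Accept and a Reject string meet in one state with the same remainder; add a state when all current targets are rejected. Accepting states are where Accept strings end.
a: 0a undefined. 0a->0: ok.
b: 0b undefined. 0b->0: no, ba/b meet in 0. Open state 1: 0b->1.
c: 0c undefined. 0c->0: no, a/aacac meet in 0. 0c->1: ok.
ba: 1a undefined. 1a->0: ok.
bb: 1b undefined. 1b->0: ok.
bc: 1c undefined. 1c->0: ok.
All examples now run through 2 states with every (state, symbol) defined. Accept strings end in {0}, Reject strings end in {1}; accept={0}.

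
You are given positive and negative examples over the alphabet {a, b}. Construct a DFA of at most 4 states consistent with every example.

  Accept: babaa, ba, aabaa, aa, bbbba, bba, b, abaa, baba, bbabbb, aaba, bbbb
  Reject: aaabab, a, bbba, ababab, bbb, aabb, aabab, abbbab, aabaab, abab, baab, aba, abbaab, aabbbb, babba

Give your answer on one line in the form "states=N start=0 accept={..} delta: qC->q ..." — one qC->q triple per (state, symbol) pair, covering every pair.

Fold the examples into a partial DFA from state 0: repeatedly fix the first undefined (state, symbol) met by the shortest-then-alphabetical prefix, trying targets in increasing order and rejecting any under which an Accept and a Reject string meet in one state with the same remainder; add a state when all current targets are rejected. Accepting states are where Accept strings end.
a: 0a undefined. 0a->0: no, ba/aba meet in 0 with "ba" left. Open state 1: 0a->1.
b: 0b undefined. 0b->0: no, ba/a meet in 1. 0b->1: no, bba/aba meet in 1 with "ba" left. Open state 2: 0b->2.
aa: 1a undefined. 1a->0: no, bbbb/aabbbb meet in 2 with "bbb" left. 1a->1: no, aa/a meet in 1. 1a->2: ok.
ab: 1b undefined. 1b->0: ok.
ba: 2a undefined. 2a->0: no, babaa/a meet in 1. 2a->1: no, ba/a meet in 1. 2a->2: ok.
bb: 2b undefined. 2b->0: no, babaa/bbba meet in 2. 2b->1: ok.
All examples now run through 3 states with every (state, symbol) defined. Accept strings end in {2}, Reject strings end in {0,1}; accept={2}.

states=3 start=0 accept={2} delta: 0a->1 0b->2 1a->2 1b->0 2a->2 2b->1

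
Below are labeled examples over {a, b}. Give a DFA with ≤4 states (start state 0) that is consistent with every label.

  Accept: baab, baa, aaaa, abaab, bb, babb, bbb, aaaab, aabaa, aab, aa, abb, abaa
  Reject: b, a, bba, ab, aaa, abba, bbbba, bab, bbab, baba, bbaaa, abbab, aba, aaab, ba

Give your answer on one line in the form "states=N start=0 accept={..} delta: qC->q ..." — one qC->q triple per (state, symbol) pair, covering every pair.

Fold the examples into a partial DFA from state 0: repeatedly fix the first undefined (state, symbol) met by the shortest-then-alphabetical prefix, trying targets in increasing order and rejecting any under which an Accept and a Reject string meet in one state with the same remainder; add a state when all current targets are rejected. Accepting states are where Accept strings end.
a: 0a undefined. 0a->0: no, aaaa/a meet in 0. Open state 1: 0a->1.
b: 0b undefined. 0b->0: no, bb/b meet in 0. 0b->1: no, baab/aaab meet in 1 with "aab" left. Open state 2: 0b->2.
aa: 1a undefined. 1a->0: no, aaaab/b meet in 2. 1a->1: no, aaaa/a meet in 1. 1a->2: no, aa/b meet in 2. Open state 3: 1a->3.
ab: 1b undefined. 1b->0: no, abb/b meet in 2. 1b->1: no, abaab/aaab meet in 3 with "ab" left. 1b->2: ok.
ba: 2a undefined. 2a->0: no, baab/b meet in 2. 2a->1: ok.
bb: 2b undefined. 2b->0: no, bbb/b meet in 2. 2b->1: no, baab/bbab meet in 3 with "b" left. 2b->2: no, bb/b meet in 2. 2b->3: ok.
aaa: 3a undefined. 3a->0: no, baa/bbaaa meet in 3. 3a->1: ok.
aab: 3b undefined. 3b->0: ok.
All examples now run through 4 states with every (state, symbol) defined. Accept strings end in {0,3}, Reject strings end in {1,2}; accept={0,3}.

states=4 start=0 accept={0,3} delta: 0a->1 0b->2 1a->3 1b->2 2a->1 2b->3 3a->1 3b->0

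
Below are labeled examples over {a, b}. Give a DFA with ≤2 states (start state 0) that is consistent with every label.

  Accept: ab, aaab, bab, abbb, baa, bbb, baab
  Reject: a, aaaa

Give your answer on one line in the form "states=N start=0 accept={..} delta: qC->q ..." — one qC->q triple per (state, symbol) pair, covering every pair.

states=2 start=0 accept={1} delta: 0a->0 0b->1 1a->1 1b->1

Fold the examples into a partial DFA from state 0: repeatedly fix the first undefined (state, symbol) met by the shortest-then-alphabetical prefix, trying targets in increasing order and rejecting any under which an Accept and a Reject string meet in one state with the same remainder; add a state when all current targets are rejected. Accepting states are where Accept strings end.
a: 0a undefined. 0a->0: ok.
b: 0b undefined. 0b->0: no, ab/a meet in 0. Open state 1: 0b->1.
ba: 1a undefined. 1a->0: no, baa/a meet in 0. 1a->1: ok.
bb: 1b undefined. 1b->0: no, bab/a meet in 0. 1b->1: ok.
All examples now run through 2 states with every (state, symbol) defined. Accept strings end in {1}, Reject strings end in {0}; accept={1}.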